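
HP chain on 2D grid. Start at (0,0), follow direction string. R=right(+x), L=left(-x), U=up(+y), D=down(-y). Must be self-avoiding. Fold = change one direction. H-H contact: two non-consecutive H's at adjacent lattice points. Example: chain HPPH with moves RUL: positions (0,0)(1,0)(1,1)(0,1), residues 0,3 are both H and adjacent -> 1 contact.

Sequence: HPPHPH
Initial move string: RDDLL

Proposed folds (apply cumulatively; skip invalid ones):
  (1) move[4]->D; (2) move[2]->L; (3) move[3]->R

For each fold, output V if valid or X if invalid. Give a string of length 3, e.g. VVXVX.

Answer: VVX

Derivation:
Initial: RDDLL -> [(0, 0), (1, 0), (1, -1), (1, -2), (0, -2), (-1, -2)]
Fold 1: move[4]->D => RDDLD VALID
Fold 2: move[2]->L => RDLLD VALID
Fold 3: move[3]->R => RDLRD INVALID (collision), skipped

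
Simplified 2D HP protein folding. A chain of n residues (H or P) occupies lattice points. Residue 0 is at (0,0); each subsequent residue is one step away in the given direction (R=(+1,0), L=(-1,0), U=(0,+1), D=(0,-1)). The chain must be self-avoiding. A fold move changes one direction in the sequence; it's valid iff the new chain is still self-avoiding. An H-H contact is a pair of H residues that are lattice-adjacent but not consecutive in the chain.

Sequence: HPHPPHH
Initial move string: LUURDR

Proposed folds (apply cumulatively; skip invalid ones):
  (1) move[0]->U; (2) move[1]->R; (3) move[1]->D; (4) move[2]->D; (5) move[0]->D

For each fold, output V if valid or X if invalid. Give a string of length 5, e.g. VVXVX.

Answer: VVXVV

Derivation:
Initial: LUURDR -> [(0, 0), (-1, 0), (-1, 1), (-1, 2), (0, 2), (0, 1), (1, 1)]
Fold 1: move[0]->U => UUURDR VALID
Fold 2: move[1]->R => URURDR VALID
Fold 3: move[1]->D => UDURDR INVALID (collision), skipped
Fold 4: move[2]->D => URDRDR VALID
Fold 5: move[0]->D => DRDRDR VALID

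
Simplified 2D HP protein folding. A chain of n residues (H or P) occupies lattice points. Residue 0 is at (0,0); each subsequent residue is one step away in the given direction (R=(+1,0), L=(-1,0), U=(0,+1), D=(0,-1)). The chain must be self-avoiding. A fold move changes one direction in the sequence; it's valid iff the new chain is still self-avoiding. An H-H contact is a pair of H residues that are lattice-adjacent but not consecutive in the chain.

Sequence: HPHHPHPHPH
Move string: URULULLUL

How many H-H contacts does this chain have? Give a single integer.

Positions: [(0, 0), (0, 1), (1, 1), (1, 2), (0, 2), (0, 3), (-1, 3), (-2, 3), (-2, 4), (-3, 4)]
No H-H contacts found.

Answer: 0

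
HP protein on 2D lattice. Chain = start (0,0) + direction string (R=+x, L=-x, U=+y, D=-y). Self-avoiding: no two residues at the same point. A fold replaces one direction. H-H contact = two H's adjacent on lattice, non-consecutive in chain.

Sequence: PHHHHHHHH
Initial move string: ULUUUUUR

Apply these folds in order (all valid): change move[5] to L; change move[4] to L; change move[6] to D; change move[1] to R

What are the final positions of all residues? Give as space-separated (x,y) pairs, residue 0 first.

Answer: (0,0) (0,1) (1,1) (1,2) (1,3) (0,3) (-1,3) (-1,2) (0,2)

Derivation:
Initial moves: ULUUUUUR
Fold: move[5]->L => ULUUULUR (positions: [(0, 0), (0, 1), (-1, 1), (-1, 2), (-1, 3), (-1, 4), (-2, 4), (-2, 5), (-1, 5)])
Fold: move[4]->L => ULUULLUR (positions: [(0, 0), (0, 1), (-1, 1), (-1, 2), (-1, 3), (-2, 3), (-3, 3), (-3, 4), (-2, 4)])
Fold: move[6]->D => ULUULLDR (positions: [(0, 0), (0, 1), (-1, 1), (-1, 2), (-1, 3), (-2, 3), (-3, 3), (-3, 2), (-2, 2)])
Fold: move[1]->R => URUULLDR (positions: [(0, 0), (0, 1), (1, 1), (1, 2), (1, 3), (0, 3), (-1, 3), (-1, 2), (0, 2)])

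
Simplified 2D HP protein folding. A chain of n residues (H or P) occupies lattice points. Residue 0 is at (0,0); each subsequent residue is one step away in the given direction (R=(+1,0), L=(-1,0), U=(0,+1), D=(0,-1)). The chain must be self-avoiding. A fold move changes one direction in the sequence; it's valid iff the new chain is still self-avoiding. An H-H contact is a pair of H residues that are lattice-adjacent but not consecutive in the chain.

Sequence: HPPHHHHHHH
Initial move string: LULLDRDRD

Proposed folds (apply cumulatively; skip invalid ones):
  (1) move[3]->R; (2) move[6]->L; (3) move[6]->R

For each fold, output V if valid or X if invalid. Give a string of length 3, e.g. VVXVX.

Answer: XXX

Derivation:
Initial: LULLDRDRD -> [(0, 0), (-1, 0), (-1, 1), (-2, 1), (-3, 1), (-3, 0), (-2, 0), (-2, -1), (-1, -1), (-1, -2)]
Fold 1: move[3]->R => LULRDRDRD INVALID (collision), skipped
Fold 2: move[6]->L => LULLDRLRD INVALID (collision), skipped
Fold 3: move[6]->R => LULLDRRRD INVALID (collision), skipped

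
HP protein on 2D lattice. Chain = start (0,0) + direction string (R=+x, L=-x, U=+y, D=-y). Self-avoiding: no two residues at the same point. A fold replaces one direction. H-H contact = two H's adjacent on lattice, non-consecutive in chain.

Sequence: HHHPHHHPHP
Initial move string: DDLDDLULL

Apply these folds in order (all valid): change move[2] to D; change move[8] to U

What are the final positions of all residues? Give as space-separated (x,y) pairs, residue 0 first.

Answer: (0,0) (0,-1) (0,-2) (0,-3) (0,-4) (0,-5) (-1,-5) (-1,-4) (-2,-4) (-2,-3)

Derivation:
Initial moves: DDLDDLULL
Fold: move[2]->D => DDDDDLULL (positions: [(0, 0), (0, -1), (0, -2), (0, -3), (0, -4), (0, -5), (-1, -5), (-1, -4), (-2, -4), (-3, -4)])
Fold: move[8]->U => DDDDDLULU (positions: [(0, 0), (0, -1), (0, -2), (0, -3), (0, -4), (0, -5), (-1, -5), (-1, -4), (-2, -4), (-2, -3)])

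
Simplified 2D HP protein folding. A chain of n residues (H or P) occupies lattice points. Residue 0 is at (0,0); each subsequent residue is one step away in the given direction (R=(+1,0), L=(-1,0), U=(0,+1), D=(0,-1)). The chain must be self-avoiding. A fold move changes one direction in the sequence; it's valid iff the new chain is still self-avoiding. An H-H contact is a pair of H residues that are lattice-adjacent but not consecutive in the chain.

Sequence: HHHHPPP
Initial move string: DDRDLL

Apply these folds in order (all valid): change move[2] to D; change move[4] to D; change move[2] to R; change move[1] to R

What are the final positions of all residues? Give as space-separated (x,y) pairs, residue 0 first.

Answer: (0,0) (0,-1) (1,-1) (2,-1) (2,-2) (2,-3) (1,-3)

Derivation:
Initial moves: DDRDLL
Fold: move[2]->D => DDDDLL (positions: [(0, 0), (0, -1), (0, -2), (0, -3), (0, -4), (-1, -4), (-2, -4)])
Fold: move[4]->D => DDDDDL (positions: [(0, 0), (0, -1), (0, -2), (0, -3), (0, -4), (0, -5), (-1, -5)])
Fold: move[2]->R => DDRDDL (positions: [(0, 0), (0, -1), (0, -2), (1, -2), (1, -3), (1, -4), (0, -4)])
Fold: move[1]->R => DRRDDL (positions: [(0, 0), (0, -1), (1, -1), (2, -1), (2, -2), (2, -3), (1, -3)])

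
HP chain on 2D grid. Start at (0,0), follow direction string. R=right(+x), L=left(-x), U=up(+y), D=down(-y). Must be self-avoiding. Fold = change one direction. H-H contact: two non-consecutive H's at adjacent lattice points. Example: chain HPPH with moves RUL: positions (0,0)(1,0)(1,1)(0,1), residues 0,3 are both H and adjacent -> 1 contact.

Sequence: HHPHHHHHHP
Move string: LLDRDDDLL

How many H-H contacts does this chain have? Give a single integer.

Answer: 1

Derivation:
Positions: [(0, 0), (-1, 0), (-2, 0), (-2, -1), (-1, -1), (-1, -2), (-1, -3), (-1, -4), (-2, -4), (-3, -4)]
H-H contact: residue 1 @(-1,0) - residue 4 @(-1, -1)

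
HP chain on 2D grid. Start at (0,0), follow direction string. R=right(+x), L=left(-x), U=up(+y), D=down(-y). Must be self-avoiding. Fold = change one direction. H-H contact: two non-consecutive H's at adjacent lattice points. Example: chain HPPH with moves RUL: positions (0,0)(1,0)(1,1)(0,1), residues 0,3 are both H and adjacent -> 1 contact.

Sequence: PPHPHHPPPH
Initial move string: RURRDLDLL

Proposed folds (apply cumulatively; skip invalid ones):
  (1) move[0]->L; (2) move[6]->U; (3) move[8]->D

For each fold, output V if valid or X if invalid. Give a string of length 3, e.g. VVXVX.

Initial: RURRDLDLL -> [(0, 0), (1, 0), (1, 1), (2, 1), (3, 1), (3, 0), (2, 0), (2, -1), (1, -1), (0, -1)]
Fold 1: move[0]->L => LURRDLDLL INVALID (collision), skipped
Fold 2: move[6]->U => RURRDLULL INVALID (collision), skipped
Fold 3: move[8]->D => RURRDLDLD VALID

Answer: XXV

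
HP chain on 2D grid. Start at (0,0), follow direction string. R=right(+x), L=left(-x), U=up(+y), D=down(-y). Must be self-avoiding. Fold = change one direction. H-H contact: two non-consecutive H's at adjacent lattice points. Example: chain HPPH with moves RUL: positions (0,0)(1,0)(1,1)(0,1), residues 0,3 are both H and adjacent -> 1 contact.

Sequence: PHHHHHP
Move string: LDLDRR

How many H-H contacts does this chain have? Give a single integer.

Positions: [(0, 0), (-1, 0), (-1, -1), (-2, -1), (-2, -2), (-1, -2), (0, -2)]
H-H contact: residue 2 @(-1,-1) - residue 5 @(-1, -2)

Answer: 1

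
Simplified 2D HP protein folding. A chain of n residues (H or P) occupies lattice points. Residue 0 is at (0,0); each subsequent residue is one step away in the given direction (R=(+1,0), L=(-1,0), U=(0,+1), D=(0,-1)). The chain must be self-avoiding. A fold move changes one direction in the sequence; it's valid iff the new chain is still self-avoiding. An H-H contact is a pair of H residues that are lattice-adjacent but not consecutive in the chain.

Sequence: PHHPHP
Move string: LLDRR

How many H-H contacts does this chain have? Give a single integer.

Answer: 1

Derivation:
Positions: [(0, 0), (-1, 0), (-2, 0), (-2, -1), (-1, -1), (0, -1)]
H-H contact: residue 1 @(-1,0) - residue 4 @(-1, -1)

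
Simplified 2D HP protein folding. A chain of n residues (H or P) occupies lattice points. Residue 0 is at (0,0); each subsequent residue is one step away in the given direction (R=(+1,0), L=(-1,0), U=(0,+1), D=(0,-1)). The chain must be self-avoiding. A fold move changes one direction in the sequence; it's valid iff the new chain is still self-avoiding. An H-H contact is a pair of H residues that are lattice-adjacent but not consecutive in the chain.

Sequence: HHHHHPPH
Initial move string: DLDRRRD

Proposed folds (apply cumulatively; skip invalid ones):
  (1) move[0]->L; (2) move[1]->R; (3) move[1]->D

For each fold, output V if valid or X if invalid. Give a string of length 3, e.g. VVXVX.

Answer: VXV

Derivation:
Initial: DLDRRRD -> [(0, 0), (0, -1), (-1, -1), (-1, -2), (0, -2), (1, -2), (2, -2), (2, -3)]
Fold 1: move[0]->L => LLDRRRD VALID
Fold 2: move[1]->R => LRDRRRD INVALID (collision), skipped
Fold 3: move[1]->D => LDDRRRD VALID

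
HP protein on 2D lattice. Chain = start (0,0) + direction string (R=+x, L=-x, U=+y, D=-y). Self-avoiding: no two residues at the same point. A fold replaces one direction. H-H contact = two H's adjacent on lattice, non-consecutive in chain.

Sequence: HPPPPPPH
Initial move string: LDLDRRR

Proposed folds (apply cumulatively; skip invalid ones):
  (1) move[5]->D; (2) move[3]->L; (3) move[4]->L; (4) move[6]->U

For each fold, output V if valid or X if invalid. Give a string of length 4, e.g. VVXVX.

Initial: LDLDRRR -> [(0, 0), (-1, 0), (-1, -1), (-2, -1), (-2, -2), (-1, -2), (0, -2), (1, -2)]
Fold 1: move[5]->D => LDLDRDR VALID
Fold 2: move[3]->L => LDLLRDR INVALID (collision), skipped
Fold 3: move[4]->L => LDLDLDR VALID
Fold 4: move[6]->U => LDLDLDU INVALID (collision), skipped

Answer: VXVX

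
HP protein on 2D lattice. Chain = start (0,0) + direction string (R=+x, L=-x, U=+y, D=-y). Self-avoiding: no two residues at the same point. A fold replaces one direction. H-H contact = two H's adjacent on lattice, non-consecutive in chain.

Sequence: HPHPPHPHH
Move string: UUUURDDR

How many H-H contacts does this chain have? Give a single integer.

Positions: [(0, 0), (0, 1), (0, 2), (0, 3), (0, 4), (1, 4), (1, 3), (1, 2), (2, 2)]
H-H contact: residue 2 @(0,2) - residue 7 @(1, 2)

Answer: 1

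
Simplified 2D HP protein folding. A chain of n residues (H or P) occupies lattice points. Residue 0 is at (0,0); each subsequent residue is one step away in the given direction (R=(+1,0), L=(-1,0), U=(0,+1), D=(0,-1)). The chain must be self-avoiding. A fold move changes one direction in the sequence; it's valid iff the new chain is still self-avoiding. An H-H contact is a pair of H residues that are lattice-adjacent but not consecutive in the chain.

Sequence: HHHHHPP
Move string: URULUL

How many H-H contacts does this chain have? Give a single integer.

Positions: [(0, 0), (0, 1), (1, 1), (1, 2), (0, 2), (0, 3), (-1, 3)]
H-H contact: residue 1 @(0,1) - residue 4 @(0, 2)

Answer: 1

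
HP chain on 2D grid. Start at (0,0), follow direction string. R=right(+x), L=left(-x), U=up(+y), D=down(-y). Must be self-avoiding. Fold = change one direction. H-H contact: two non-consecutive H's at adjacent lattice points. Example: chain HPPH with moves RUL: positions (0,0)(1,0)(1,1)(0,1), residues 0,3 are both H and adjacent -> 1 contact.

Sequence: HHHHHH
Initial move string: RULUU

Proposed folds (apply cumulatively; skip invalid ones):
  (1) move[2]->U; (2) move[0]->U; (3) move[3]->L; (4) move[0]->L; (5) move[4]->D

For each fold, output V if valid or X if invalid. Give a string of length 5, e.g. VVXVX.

Initial: RULUU -> [(0, 0), (1, 0), (1, 1), (0, 1), (0, 2), (0, 3)]
Fold 1: move[2]->U => RUUUU VALID
Fold 2: move[0]->U => UUUUU VALID
Fold 3: move[3]->L => UUULU VALID
Fold 4: move[0]->L => LUULU VALID
Fold 5: move[4]->D => LUULD VALID

Answer: VVVVV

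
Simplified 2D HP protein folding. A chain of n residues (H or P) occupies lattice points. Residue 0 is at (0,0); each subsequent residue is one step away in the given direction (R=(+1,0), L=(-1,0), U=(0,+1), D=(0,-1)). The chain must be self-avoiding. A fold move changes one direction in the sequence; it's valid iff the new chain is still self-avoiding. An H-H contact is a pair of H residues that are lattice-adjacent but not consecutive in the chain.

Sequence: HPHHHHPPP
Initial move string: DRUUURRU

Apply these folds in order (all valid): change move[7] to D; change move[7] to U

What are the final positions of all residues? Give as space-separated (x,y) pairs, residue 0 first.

Answer: (0,0) (0,-1) (1,-1) (1,0) (1,1) (1,2) (2,2) (3,2) (3,3)

Derivation:
Initial moves: DRUUURRU
Fold: move[7]->D => DRUUURRD (positions: [(0, 0), (0, -1), (1, -1), (1, 0), (1, 1), (1, 2), (2, 2), (3, 2), (3, 1)])
Fold: move[7]->U => DRUUURRU (positions: [(0, 0), (0, -1), (1, -1), (1, 0), (1, 1), (1, 2), (2, 2), (3, 2), (3, 3)])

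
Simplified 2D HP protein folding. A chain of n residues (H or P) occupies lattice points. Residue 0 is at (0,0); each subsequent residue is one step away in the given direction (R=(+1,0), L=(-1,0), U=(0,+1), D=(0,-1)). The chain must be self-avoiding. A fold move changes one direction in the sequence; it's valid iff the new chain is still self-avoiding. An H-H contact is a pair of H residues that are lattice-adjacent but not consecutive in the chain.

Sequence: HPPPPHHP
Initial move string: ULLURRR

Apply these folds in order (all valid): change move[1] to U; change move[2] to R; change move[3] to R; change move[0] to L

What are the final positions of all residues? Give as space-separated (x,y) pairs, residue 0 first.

Initial moves: ULLURRR
Fold: move[1]->U => UULURRR (positions: [(0, 0), (0, 1), (0, 2), (-1, 2), (-1, 3), (0, 3), (1, 3), (2, 3)])
Fold: move[2]->R => UURURRR (positions: [(0, 0), (0, 1), (0, 2), (1, 2), (1, 3), (2, 3), (3, 3), (4, 3)])
Fold: move[3]->R => UURRRRR (positions: [(0, 0), (0, 1), (0, 2), (1, 2), (2, 2), (3, 2), (4, 2), (5, 2)])
Fold: move[0]->L => LURRRRR (positions: [(0, 0), (-1, 0), (-1, 1), (0, 1), (1, 1), (2, 1), (3, 1), (4, 1)])

Answer: (0,0) (-1,0) (-1,1) (0,1) (1,1) (2,1) (3,1) (4,1)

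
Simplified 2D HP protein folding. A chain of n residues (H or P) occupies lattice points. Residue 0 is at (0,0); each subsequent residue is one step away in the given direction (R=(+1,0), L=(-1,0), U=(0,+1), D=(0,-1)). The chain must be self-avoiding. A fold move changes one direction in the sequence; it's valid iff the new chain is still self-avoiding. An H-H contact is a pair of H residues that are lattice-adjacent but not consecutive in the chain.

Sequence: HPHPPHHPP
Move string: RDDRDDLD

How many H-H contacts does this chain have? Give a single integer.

Answer: 0

Derivation:
Positions: [(0, 0), (1, 0), (1, -1), (1, -2), (2, -2), (2, -3), (2, -4), (1, -4), (1, -5)]
No H-H contacts found.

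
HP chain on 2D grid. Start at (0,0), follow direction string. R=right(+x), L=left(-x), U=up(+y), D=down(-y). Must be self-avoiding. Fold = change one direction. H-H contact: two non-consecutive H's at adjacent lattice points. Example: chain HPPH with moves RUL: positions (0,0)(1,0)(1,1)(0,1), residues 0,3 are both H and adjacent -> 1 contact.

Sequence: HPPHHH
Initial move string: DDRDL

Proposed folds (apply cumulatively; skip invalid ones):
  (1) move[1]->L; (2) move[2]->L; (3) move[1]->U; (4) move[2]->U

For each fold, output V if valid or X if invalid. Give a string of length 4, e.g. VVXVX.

Answer: XVXX

Derivation:
Initial: DDRDL -> [(0, 0), (0, -1), (0, -2), (1, -2), (1, -3), (0, -3)]
Fold 1: move[1]->L => DLRDL INVALID (collision), skipped
Fold 2: move[2]->L => DDLDL VALID
Fold 3: move[1]->U => DULDL INVALID (collision), skipped
Fold 4: move[2]->U => DDUDL INVALID (collision), skipped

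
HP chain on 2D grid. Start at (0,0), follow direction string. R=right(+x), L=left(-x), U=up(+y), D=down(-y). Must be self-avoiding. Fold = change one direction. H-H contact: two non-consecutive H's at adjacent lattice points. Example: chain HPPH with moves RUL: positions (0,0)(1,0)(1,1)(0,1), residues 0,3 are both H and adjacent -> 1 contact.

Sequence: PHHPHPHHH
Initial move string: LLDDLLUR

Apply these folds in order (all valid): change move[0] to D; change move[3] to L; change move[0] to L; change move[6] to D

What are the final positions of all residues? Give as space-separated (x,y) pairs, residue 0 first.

Answer: (0,0) (-1,0) (-2,0) (-2,-1) (-3,-1) (-4,-1) (-5,-1) (-5,-2) (-4,-2)

Derivation:
Initial moves: LLDDLLUR
Fold: move[0]->D => DLDDLLUR (positions: [(0, 0), (0, -1), (-1, -1), (-1, -2), (-1, -3), (-2, -3), (-3, -3), (-3, -2), (-2, -2)])
Fold: move[3]->L => DLDLLLUR (positions: [(0, 0), (0, -1), (-1, -1), (-1, -2), (-2, -2), (-3, -2), (-4, -2), (-4, -1), (-3, -1)])
Fold: move[0]->L => LLDLLLUR (positions: [(0, 0), (-1, 0), (-2, 0), (-2, -1), (-3, -1), (-4, -1), (-5, -1), (-5, 0), (-4, 0)])
Fold: move[6]->D => LLDLLLDR (positions: [(0, 0), (-1, 0), (-2, 0), (-2, -1), (-3, -1), (-4, -1), (-5, -1), (-5, -2), (-4, -2)])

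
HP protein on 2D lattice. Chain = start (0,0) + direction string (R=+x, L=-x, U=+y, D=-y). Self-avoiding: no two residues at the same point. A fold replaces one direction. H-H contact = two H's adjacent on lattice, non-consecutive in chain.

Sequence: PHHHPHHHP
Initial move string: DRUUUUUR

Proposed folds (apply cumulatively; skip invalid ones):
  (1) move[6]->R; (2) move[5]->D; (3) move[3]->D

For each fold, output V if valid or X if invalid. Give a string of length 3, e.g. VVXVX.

Initial: DRUUUUUR -> [(0, 0), (0, -1), (1, -1), (1, 0), (1, 1), (1, 2), (1, 3), (1, 4), (2, 4)]
Fold 1: move[6]->R => DRUUUURR VALID
Fold 2: move[5]->D => DRUUUDRR INVALID (collision), skipped
Fold 3: move[3]->D => DRUDUURR INVALID (collision), skipped

Answer: VXX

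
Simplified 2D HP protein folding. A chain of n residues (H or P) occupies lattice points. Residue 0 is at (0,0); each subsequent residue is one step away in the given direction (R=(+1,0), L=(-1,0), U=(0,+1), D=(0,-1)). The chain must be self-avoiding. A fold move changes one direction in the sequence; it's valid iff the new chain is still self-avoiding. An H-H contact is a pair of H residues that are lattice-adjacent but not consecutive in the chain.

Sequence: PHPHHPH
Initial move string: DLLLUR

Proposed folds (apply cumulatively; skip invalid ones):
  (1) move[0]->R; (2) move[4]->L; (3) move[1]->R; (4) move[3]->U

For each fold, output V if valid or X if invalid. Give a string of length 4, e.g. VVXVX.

Initial: DLLLUR -> [(0, 0), (0, -1), (-1, -1), (-2, -1), (-3, -1), (-3, 0), (-2, 0)]
Fold 1: move[0]->R => RLLLUR INVALID (collision), skipped
Fold 2: move[4]->L => DLLLLR INVALID (collision), skipped
Fold 3: move[1]->R => DRLLUR INVALID (collision), skipped
Fold 4: move[3]->U => DLLUUR VALID

Answer: XXXV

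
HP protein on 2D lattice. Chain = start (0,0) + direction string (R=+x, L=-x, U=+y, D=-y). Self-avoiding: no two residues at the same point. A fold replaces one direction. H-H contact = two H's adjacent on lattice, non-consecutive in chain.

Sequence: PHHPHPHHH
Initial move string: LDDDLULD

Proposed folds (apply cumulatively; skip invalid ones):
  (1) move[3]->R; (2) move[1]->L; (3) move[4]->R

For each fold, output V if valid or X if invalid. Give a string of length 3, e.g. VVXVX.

Answer: XVX

Derivation:
Initial: LDDDLULD -> [(0, 0), (-1, 0), (-1, -1), (-1, -2), (-1, -3), (-2, -3), (-2, -2), (-3, -2), (-3, -3)]
Fold 1: move[3]->R => LDDRLULD INVALID (collision), skipped
Fold 2: move[1]->L => LLDDLULD VALID
Fold 3: move[4]->R => LLDDRULD INVALID (collision), skipped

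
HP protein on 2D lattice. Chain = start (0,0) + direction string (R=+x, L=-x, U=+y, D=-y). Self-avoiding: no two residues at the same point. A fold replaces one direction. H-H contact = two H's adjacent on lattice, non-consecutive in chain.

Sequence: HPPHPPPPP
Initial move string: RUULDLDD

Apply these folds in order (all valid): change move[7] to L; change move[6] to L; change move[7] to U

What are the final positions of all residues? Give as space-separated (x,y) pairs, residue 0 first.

Answer: (0,0) (1,0) (1,1) (1,2) (0,2) (0,1) (-1,1) (-2,1) (-2,2)

Derivation:
Initial moves: RUULDLDD
Fold: move[7]->L => RUULDLDL (positions: [(0, 0), (1, 0), (1, 1), (1, 2), (0, 2), (0, 1), (-1, 1), (-1, 0), (-2, 0)])
Fold: move[6]->L => RUULDLLL (positions: [(0, 0), (1, 0), (1, 1), (1, 2), (0, 2), (0, 1), (-1, 1), (-2, 1), (-3, 1)])
Fold: move[7]->U => RUULDLLU (positions: [(0, 0), (1, 0), (1, 1), (1, 2), (0, 2), (0, 1), (-1, 1), (-2, 1), (-2, 2)])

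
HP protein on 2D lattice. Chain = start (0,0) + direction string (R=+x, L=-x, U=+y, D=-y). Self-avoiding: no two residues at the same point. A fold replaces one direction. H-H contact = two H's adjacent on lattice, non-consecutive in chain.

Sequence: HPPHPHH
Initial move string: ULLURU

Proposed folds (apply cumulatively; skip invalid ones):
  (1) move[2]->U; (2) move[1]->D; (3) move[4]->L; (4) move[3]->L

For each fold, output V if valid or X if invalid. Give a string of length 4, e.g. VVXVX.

Initial: ULLURU -> [(0, 0), (0, 1), (-1, 1), (-2, 1), (-2, 2), (-1, 2), (-1, 3)]
Fold 1: move[2]->U => ULUURU VALID
Fold 2: move[1]->D => UDUURU INVALID (collision), skipped
Fold 3: move[4]->L => ULUULU VALID
Fold 4: move[3]->L => ULULLU VALID

Answer: VXVV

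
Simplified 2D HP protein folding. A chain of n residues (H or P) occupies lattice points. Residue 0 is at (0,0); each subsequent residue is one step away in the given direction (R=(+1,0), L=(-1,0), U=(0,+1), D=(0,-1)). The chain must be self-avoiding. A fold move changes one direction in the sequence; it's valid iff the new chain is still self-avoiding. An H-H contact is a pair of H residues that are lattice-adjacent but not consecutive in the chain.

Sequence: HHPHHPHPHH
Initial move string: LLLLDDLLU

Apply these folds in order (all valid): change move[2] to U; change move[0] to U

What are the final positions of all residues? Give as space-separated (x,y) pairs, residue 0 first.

Answer: (0,0) (0,1) (-1,1) (-1,2) (-2,2) (-2,1) (-2,0) (-3,0) (-4,0) (-4,1)

Derivation:
Initial moves: LLLLDDLLU
Fold: move[2]->U => LLULDDLLU (positions: [(0, 0), (-1, 0), (-2, 0), (-2, 1), (-3, 1), (-3, 0), (-3, -1), (-4, -1), (-5, -1), (-5, 0)])
Fold: move[0]->U => ULULDDLLU (positions: [(0, 0), (0, 1), (-1, 1), (-1, 2), (-2, 2), (-2, 1), (-2, 0), (-3, 0), (-4, 0), (-4, 1)])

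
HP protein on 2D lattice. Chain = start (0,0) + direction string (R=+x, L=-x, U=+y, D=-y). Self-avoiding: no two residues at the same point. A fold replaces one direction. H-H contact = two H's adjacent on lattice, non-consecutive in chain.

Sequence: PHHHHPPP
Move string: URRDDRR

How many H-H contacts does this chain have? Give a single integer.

Answer: 0

Derivation:
Positions: [(0, 0), (0, 1), (1, 1), (2, 1), (2, 0), (2, -1), (3, -1), (4, -1)]
No H-H contacts found.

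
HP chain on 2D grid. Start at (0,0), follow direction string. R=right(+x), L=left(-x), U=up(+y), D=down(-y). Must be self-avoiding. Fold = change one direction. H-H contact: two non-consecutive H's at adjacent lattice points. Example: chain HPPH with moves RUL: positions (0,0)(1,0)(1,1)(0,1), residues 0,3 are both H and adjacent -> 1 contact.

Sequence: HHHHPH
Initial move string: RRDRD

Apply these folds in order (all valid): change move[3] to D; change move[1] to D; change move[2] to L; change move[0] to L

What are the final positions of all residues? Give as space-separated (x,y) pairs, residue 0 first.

Initial moves: RRDRD
Fold: move[3]->D => RRDDD (positions: [(0, 0), (1, 0), (2, 0), (2, -1), (2, -2), (2, -3)])
Fold: move[1]->D => RDDDD (positions: [(0, 0), (1, 0), (1, -1), (1, -2), (1, -3), (1, -4)])
Fold: move[2]->L => RDLDD (positions: [(0, 0), (1, 0), (1, -1), (0, -1), (0, -2), (0, -3)])
Fold: move[0]->L => LDLDD (positions: [(0, 0), (-1, 0), (-1, -1), (-2, -1), (-2, -2), (-2, -3)])

Answer: (0,0) (-1,0) (-1,-1) (-2,-1) (-2,-2) (-2,-3)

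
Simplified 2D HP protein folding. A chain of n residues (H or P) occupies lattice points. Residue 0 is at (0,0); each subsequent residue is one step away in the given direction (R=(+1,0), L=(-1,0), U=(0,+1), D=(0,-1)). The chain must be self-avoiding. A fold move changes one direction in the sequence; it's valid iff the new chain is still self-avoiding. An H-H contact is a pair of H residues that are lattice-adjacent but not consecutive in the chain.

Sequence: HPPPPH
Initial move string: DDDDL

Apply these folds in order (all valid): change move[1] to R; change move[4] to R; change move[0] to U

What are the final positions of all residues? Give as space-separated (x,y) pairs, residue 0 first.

Answer: (0,0) (0,1) (1,1) (1,0) (1,-1) (2,-1)

Derivation:
Initial moves: DDDDL
Fold: move[1]->R => DRDDL (positions: [(0, 0), (0, -1), (1, -1), (1, -2), (1, -3), (0, -3)])
Fold: move[4]->R => DRDDR (positions: [(0, 0), (0, -1), (1, -1), (1, -2), (1, -3), (2, -3)])
Fold: move[0]->U => URDDR (positions: [(0, 0), (0, 1), (1, 1), (1, 0), (1, -1), (2, -1)])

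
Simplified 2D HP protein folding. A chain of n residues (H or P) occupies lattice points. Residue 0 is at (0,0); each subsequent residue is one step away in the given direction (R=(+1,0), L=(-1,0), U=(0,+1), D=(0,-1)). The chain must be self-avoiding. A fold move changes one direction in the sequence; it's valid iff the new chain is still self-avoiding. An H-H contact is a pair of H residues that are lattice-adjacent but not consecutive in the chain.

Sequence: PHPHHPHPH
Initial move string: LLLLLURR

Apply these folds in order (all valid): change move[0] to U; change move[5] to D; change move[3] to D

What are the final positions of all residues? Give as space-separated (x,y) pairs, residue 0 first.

Answer: (0,0) (0,1) (-1,1) (-2,1) (-2,0) (-3,0) (-3,-1) (-2,-1) (-1,-1)

Derivation:
Initial moves: LLLLLURR
Fold: move[0]->U => ULLLLURR (positions: [(0, 0), (0, 1), (-1, 1), (-2, 1), (-3, 1), (-4, 1), (-4, 2), (-3, 2), (-2, 2)])
Fold: move[5]->D => ULLLLDRR (positions: [(0, 0), (0, 1), (-1, 1), (-2, 1), (-3, 1), (-4, 1), (-4, 0), (-3, 0), (-2, 0)])
Fold: move[3]->D => ULLDLDRR (positions: [(0, 0), (0, 1), (-1, 1), (-2, 1), (-2, 0), (-3, 0), (-3, -1), (-2, -1), (-1, -1)])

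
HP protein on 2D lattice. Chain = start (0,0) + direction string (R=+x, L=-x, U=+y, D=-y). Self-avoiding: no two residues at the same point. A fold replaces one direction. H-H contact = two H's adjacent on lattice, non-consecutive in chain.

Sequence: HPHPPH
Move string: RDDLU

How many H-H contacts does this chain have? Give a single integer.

Answer: 2

Derivation:
Positions: [(0, 0), (1, 0), (1, -1), (1, -2), (0, -2), (0, -1)]
H-H contact: residue 0 @(0,0) - residue 5 @(0, -1)
H-H contact: residue 2 @(1,-1) - residue 5 @(0, -1)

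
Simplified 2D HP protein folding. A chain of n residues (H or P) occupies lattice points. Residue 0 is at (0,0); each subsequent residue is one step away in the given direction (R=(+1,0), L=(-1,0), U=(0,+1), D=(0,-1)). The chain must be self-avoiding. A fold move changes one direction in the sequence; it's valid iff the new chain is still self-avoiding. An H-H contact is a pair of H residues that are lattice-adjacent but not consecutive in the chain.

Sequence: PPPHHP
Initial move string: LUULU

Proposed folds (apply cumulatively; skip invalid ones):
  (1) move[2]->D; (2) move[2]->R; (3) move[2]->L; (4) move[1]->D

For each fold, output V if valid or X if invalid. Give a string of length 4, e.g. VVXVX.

Answer: XXVV

Derivation:
Initial: LUULU -> [(0, 0), (-1, 0), (-1, 1), (-1, 2), (-2, 2), (-2, 3)]
Fold 1: move[2]->D => LUDLU INVALID (collision), skipped
Fold 2: move[2]->R => LURLU INVALID (collision), skipped
Fold 3: move[2]->L => LULLU VALID
Fold 4: move[1]->D => LDLLU VALID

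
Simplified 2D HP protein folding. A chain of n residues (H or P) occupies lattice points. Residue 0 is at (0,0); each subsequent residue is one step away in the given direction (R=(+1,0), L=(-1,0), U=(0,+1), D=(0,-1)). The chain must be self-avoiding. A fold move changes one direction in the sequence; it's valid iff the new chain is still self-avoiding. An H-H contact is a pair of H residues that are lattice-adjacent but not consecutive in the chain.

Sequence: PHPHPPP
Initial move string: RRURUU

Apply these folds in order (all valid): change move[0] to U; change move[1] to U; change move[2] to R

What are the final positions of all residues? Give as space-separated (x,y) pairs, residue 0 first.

Answer: (0,0) (0,1) (0,2) (1,2) (2,2) (2,3) (2,4)

Derivation:
Initial moves: RRURUU
Fold: move[0]->U => URURUU (positions: [(0, 0), (0, 1), (1, 1), (1, 2), (2, 2), (2, 3), (2, 4)])
Fold: move[1]->U => UUURUU (positions: [(0, 0), (0, 1), (0, 2), (0, 3), (1, 3), (1, 4), (1, 5)])
Fold: move[2]->R => UURRUU (positions: [(0, 0), (0, 1), (0, 2), (1, 2), (2, 2), (2, 3), (2, 4)])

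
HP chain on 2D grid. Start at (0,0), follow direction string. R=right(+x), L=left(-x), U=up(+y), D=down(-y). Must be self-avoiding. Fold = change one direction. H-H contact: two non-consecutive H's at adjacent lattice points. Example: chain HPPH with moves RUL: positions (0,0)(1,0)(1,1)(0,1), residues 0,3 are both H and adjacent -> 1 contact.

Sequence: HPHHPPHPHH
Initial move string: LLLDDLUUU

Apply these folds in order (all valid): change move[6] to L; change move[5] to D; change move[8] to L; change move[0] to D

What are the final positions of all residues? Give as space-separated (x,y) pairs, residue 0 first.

Answer: (0,0) (0,-1) (-1,-1) (-2,-1) (-2,-2) (-2,-3) (-2,-4) (-3,-4) (-3,-3) (-4,-3)

Derivation:
Initial moves: LLLDDLUUU
Fold: move[6]->L => LLLDDLLUU (positions: [(0, 0), (-1, 0), (-2, 0), (-3, 0), (-3, -1), (-3, -2), (-4, -2), (-5, -2), (-5, -1), (-5, 0)])
Fold: move[5]->D => LLLDDDLUU (positions: [(0, 0), (-1, 0), (-2, 0), (-3, 0), (-3, -1), (-3, -2), (-3, -3), (-4, -3), (-4, -2), (-4, -1)])
Fold: move[8]->L => LLLDDDLUL (positions: [(0, 0), (-1, 0), (-2, 0), (-3, 0), (-3, -1), (-3, -2), (-3, -3), (-4, -3), (-4, -2), (-5, -2)])
Fold: move[0]->D => DLLDDDLUL (positions: [(0, 0), (0, -1), (-1, -1), (-2, -1), (-2, -2), (-2, -3), (-2, -4), (-3, -4), (-3, -3), (-4, -3)])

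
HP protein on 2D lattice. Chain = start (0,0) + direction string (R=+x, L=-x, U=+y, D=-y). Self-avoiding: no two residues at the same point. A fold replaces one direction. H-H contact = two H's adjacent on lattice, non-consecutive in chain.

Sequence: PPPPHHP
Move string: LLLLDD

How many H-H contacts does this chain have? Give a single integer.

Positions: [(0, 0), (-1, 0), (-2, 0), (-3, 0), (-4, 0), (-4, -1), (-4, -2)]
No H-H contacts found.

Answer: 0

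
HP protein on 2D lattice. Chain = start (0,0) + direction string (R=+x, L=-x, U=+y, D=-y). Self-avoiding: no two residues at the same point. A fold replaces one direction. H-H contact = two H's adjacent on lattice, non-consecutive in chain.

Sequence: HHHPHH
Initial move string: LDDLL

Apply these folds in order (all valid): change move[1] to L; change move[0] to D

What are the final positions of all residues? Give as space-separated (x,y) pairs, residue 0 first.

Answer: (0,0) (0,-1) (-1,-1) (-1,-2) (-2,-2) (-3,-2)

Derivation:
Initial moves: LDDLL
Fold: move[1]->L => LLDLL (positions: [(0, 0), (-1, 0), (-2, 0), (-2, -1), (-3, -1), (-4, -1)])
Fold: move[0]->D => DLDLL (positions: [(0, 0), (0, -1), (-1, -1), (-1, -2), (-2, -2), (-3, -2)])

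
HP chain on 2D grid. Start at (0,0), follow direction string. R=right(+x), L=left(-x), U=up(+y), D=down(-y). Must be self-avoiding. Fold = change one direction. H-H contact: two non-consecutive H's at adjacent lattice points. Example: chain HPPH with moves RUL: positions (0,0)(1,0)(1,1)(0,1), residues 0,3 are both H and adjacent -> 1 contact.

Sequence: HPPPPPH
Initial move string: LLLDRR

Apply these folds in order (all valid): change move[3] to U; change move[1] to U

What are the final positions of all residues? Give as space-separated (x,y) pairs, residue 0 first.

Initial moves: LLLDRR
Fold: move[3]->U => LLLURR (positions: [(0, 0), (-1, 0), (-2, 0), (-3, 0), (-3, 1), (-2, 1), (-1, 1)])
Fold: move[1]->U => LULURR (positions: [(0, 0), (-1, 0), (-1, 1), (-2, 1), (-2, 2), (-1, 2), (0, 2)])

Answer: (0,0) (-1,0) (-1,1) (-2,1) (-2,2) (-1,2) (0,2)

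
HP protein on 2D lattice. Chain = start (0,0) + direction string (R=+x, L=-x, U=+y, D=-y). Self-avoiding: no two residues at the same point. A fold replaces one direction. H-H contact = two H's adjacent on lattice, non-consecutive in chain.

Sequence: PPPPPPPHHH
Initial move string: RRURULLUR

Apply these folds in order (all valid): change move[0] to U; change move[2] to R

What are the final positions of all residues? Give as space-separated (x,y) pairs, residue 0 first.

Answer: (0,0) (0,1) (1,1) (2,1) (3,1) (3,2) (2,2) (1,2) (1,3) (2,3)

Derivation:
Initial moves: RRURULLUR
Fold: move[0]->U => URURULLUR (positions: [(0, 0), (0, 1), (1, 1), (1, 2), (2, 2), (2, 3), (1, 3), (0, 3), (0, 4), (1, 4)])
Fold: move[2]->R => URRRULLUR (positions: [(0, 0), (0, 1), (1, 1), (2, 1), (3, 1), (3, 2), (2, 2), (1, 2), (1, 3), (2, 3)])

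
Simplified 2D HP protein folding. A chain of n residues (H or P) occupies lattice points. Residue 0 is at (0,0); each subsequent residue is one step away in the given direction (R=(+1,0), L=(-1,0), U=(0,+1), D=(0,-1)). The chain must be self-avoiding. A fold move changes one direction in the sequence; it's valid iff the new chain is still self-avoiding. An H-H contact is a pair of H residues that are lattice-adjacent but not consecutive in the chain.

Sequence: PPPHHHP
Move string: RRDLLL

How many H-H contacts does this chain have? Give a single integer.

Positions: [(0, 0), (1, 0), (2, 0), (2, -1), (1, -1), (0, -1), (-1, -1)]
No H-H contacts found.

Answer: 0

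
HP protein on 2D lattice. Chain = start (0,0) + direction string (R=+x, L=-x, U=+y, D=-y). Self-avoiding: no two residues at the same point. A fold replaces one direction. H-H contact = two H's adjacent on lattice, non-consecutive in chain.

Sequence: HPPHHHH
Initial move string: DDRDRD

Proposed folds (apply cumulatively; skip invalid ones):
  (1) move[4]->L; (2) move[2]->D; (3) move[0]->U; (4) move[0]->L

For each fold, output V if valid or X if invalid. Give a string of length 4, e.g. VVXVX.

Initial: DDRDRD -> [(0, 0), (0, -1), (0, -2), (1, -2), (1, -3), (2, -3), (2, -4)]
Fold 1: move[4]->L => DDRDLD VALID
Fold 2: move[2]->D => DDDDLD VALID
Fold 3: move[0]->U => UDDDLD INVALID (collision), skipped
Fold 4: move[0]->L => LDDDLD VALID

Answer: VVXV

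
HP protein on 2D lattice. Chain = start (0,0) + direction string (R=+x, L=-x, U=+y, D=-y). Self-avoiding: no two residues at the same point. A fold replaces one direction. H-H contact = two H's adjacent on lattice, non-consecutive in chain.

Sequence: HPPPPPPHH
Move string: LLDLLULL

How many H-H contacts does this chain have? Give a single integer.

Positions: [(0, 0), (-1, 0), (-2, 0), (-2, -1), (-3, -1), (-4, -1), (-4, 0), (-5, 0), (-6, 0)]
No H-H contacts found.

Answer: 0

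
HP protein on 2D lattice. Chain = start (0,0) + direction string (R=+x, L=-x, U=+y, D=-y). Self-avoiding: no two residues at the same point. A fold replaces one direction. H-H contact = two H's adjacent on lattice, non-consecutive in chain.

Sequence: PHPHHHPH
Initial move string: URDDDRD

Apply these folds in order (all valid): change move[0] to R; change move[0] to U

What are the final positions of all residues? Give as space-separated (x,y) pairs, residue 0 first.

Initial moves: URDDDRD
Fold: move[0]->R => RRDDDRD (positions: [(0, 0), (1, 0), (2, 0), (2, -1), (2, -2), (2, -3), (3, -3), (3, -4)])
Fold: move[0]->U => URDDDRD (positions: [(0, 0), (0, 1), (1, 1), (1, 0), (1, -1), (1, -2), (2, -2), (2, -3)])

Answer: (0,0) (0,1) (1,1) (1,0) (1,-1) (1,-2) (2,-2) (2,-3)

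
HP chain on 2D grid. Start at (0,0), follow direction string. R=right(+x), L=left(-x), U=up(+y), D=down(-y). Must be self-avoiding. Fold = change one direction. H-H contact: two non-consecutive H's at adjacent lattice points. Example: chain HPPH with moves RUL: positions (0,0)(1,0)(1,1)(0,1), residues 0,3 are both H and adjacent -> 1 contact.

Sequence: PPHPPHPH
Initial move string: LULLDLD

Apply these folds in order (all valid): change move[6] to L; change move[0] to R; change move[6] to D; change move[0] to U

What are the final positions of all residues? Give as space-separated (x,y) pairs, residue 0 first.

Answer: (0,0) (0,1) (0,2) (-1,2) (-2,2) (-2,1) (-3,1) (-3,0)

Derivation:
Initial moves: LULLDLD
Fold: move[6]->L => LULLDLL (positions: [(0, 0), (-1, 0), (-1, 1), (-2, 1), (-3, 1), (-3, 0), (-4, 0), (-5, 0)])
Fold: move[0]->R => RULLDLL (positions: [(0, 0), (1, 0), (1, 1), (0, 1), (-1, 1), (-1, 0), (-2, 0), (-3, 0)])
Fold: move[6]->D => RULLDLD (positions: [(0, 0), (1, 0), (1, 1), (0, 1), (-1, 1), (-1, 0), (-2, 0), (-2, -1)])
Fold: move[0]->U => UULLDLD (positions: [(0, 0), (0, 1), (0, 2), (-1, 2), (-2, 2), (-2, 1), (-3, 1), (-3, 0)])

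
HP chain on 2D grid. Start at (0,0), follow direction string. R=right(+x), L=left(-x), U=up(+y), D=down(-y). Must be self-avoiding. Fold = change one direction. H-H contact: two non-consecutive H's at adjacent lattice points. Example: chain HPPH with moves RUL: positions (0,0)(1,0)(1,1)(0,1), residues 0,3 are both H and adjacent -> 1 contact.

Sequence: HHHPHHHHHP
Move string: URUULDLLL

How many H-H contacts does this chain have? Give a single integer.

Positions: [(0, 0), (0, 1), (1, 1), (1, 2), (1, 3), (0, 3), (0, 2), (-1, 2), (-2, 2), (-3, 2)]
H-H contact: residue 1 @(0,1) - residue 6 @(0, 2)

Answer: 1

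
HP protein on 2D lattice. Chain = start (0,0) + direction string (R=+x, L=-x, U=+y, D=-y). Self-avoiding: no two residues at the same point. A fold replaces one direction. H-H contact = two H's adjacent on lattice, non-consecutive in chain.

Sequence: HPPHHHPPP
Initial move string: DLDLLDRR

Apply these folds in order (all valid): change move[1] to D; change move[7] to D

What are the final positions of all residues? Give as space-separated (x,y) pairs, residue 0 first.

Initial moves: DLDLLDRR
Fold: move[1]->D => DDDLLDRR (positions: [(0, 0), (0, -1), (0, -2), (0, -3), (-1, -3), (-2, -3), (-2, -4), (-1, -4), (0, -4)])
Fold: move[7]->D => DDDLLDRD (positions: [(0, 0), (0, -1), (0, -2), (0, -3), (-1, -3), (-2, -3), (-2, -4), (-1, -4), (-1, -5)])

Answer: (0,0) (0,-1) (0,-2) (0,-3) (-1,-3) (-2,-3) (-2,-4) (-1,-4) (-1,-5)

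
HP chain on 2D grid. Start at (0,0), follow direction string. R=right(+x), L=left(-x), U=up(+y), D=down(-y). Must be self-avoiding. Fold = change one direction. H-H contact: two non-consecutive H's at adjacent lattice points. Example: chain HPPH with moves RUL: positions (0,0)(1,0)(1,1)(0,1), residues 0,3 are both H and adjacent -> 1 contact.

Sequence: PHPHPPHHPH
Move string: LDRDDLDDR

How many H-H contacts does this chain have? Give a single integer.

Answer: 0

Derivation:
Positions: [(0, 0), (-1, 0), (-1, -1), (0, -1), (0, -2), (0, -3), (-1, -3), (-1, -4), (-1, -5), (0, -5)]
No H-H contacts found.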